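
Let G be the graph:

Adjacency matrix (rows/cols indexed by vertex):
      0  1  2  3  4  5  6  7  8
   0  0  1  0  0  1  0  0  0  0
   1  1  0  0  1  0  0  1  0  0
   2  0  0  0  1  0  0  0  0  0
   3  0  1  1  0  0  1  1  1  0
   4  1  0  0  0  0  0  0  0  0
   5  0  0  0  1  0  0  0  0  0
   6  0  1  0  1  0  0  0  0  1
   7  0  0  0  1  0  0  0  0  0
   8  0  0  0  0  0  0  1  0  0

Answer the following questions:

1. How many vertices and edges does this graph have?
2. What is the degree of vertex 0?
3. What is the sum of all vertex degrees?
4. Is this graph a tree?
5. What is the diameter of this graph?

Count: 9 vertices, 9 edges.
Vertex 0 has neighbors [1, 4], degree = 2.
Handshaking lemma: 2 * 9 = 18.
A tree on 9 vertices has 8 edges. This graph has 9 edges (1 extra). Not a tree.
Diameter (longest shortest path) = 4.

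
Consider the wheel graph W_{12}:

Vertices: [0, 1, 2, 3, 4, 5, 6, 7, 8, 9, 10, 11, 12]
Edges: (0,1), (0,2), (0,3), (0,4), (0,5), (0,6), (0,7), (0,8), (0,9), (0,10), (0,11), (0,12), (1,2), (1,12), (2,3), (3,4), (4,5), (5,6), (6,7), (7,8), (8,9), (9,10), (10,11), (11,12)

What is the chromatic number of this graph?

W_{12} = C_{12} plus a hub adjacent to every cycle vertex.
The outer cycle needs 2 colors (even cycle); the hub is adjacent to all of them so needs a fresh color.
Chromatic number = 2 + 1 = 3.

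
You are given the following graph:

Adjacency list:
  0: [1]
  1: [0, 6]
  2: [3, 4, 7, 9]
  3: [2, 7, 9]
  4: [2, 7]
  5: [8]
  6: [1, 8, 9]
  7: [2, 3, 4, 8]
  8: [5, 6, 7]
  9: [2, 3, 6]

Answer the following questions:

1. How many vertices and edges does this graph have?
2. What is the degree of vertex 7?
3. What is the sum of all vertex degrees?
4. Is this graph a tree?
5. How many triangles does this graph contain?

Count: 10 vertices, 13 edges.
Vertex 7 has neighbors [2, 3, 4, 8], degree = 4.
Handshaking lemma: 2 * 13 = 26.
A tree on 10 vertices has 9 edges. This graph has 13 edges (4 extra). Not a tree.
Number of triangles = 3.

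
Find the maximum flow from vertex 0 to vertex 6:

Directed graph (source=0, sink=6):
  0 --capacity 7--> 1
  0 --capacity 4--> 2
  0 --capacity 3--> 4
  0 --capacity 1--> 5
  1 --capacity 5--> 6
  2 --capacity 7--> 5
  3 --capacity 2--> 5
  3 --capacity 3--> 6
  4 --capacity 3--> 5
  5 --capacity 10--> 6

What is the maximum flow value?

Computing max flow:
  Flow on (0->1): 5/7
  Flow on (0->2): 4/4
  Flow on (0->4): 3/3
  Flow on (0->5): 1/1
  Flow on (1->6): 5/5
  Flow on (2->5): 4/7
  Flow on (4->5): 3/3
  Flow on (5->6): 8/10
Maximum flow = 13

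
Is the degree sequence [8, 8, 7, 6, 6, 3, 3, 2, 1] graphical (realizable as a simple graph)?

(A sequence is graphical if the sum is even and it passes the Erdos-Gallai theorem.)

Sum of degrees = 44. Sum is even but fails Erdos-Gallai. The sequence is NOT graphical.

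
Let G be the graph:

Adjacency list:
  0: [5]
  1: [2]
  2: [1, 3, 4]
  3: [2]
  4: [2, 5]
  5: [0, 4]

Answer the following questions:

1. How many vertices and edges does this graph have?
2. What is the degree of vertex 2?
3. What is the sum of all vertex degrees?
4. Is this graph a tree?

Count: 6 vertices, 5 edges.
Vertex 2 has neighbors [1, 3, 4], degree = 3.
Handshaking lemma: 2 * 5 = 10.
A graph is a tree iff it is connected and has exactly n-1 edges. This graph is connected (all 6 vertices in one component) and has 6-1 = 5 edges. It is a tree.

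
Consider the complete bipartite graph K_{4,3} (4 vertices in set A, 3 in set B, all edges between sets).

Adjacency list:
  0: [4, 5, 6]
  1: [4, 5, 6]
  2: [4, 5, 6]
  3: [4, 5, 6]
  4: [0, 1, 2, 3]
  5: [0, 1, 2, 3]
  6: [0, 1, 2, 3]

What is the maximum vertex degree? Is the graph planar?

Set-A vertices have degree 3; set-B vertices have degree 4. Maximum degree = max(4,3) = 4.
K_{4,3} contains K_{3,3} as a subgraph (since both sides have >= 3 vertices); by Kuratowski's theorem it is not planar.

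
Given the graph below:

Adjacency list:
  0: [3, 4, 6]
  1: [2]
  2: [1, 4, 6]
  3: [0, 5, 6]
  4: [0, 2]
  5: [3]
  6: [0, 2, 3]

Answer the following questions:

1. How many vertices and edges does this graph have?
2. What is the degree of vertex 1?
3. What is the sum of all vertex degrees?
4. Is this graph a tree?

Count: 7 vertices, 8 edges.
Vertex 1 has neighbors [2], degree = 1.
Handshaking lemma: 2 * 8 = 16.
A tree on 7 vertices has 6 edges. This graph has 8 edges (2 extra). Not a tree.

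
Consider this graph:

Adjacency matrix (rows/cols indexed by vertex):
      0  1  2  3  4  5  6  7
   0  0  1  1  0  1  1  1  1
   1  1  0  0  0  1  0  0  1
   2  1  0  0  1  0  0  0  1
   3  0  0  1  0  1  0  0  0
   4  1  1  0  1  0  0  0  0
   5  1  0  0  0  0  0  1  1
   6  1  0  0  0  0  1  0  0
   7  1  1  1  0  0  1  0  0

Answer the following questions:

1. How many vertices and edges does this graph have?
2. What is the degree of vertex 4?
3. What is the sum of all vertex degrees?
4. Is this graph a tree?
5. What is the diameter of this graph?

Count: 8 vertices, 13 edges.
Vertex 4 has neighbors [0, 1, 3], degree = 3.
Handshaking lemma: 2 * 13 = 26.
A tree on 8 vertices has 7 edges. This graph has 13 edges (6 extra). Not a tree.
Diameter (longest shortest path) = 3.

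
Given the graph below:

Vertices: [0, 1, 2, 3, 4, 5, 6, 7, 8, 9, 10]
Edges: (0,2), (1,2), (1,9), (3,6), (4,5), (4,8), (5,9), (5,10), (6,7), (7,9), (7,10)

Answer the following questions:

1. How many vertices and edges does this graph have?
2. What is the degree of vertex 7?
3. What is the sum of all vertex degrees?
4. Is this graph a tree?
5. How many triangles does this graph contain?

Count: 11 vertices, 11 edges.
Vertex 7 has neighbors [6, 9, 10], degree = 3.
Handshaking lemma: 2 * 11 = 22.
A tree on 11 vertices has 10 edges. This graph has 11 edges (1 extra). Not a tree.
Number of triangles = 0.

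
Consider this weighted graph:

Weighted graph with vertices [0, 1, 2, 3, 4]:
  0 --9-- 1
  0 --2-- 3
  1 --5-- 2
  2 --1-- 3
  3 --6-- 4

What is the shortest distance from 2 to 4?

Using Dijkstra's algorithm from vertex 2:
Shortest path: 2 -> 3 -> 4
Total weight: 1 + 6 = 7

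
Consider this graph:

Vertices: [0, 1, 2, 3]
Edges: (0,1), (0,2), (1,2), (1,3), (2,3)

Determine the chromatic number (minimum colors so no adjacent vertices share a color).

The graph has a maximum clique of size 3 (lower bound on chromatic number).
A valid 3-coloring: {0: 2, 1: 0, 2: 1, 3: 2}.
Chromatic number = 3.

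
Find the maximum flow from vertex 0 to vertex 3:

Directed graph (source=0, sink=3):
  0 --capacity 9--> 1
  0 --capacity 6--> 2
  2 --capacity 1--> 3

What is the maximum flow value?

Computing max flow:
  Flow on (0->2): 1/6
  Flow on (2->3): 1/1
Maximum flow = 1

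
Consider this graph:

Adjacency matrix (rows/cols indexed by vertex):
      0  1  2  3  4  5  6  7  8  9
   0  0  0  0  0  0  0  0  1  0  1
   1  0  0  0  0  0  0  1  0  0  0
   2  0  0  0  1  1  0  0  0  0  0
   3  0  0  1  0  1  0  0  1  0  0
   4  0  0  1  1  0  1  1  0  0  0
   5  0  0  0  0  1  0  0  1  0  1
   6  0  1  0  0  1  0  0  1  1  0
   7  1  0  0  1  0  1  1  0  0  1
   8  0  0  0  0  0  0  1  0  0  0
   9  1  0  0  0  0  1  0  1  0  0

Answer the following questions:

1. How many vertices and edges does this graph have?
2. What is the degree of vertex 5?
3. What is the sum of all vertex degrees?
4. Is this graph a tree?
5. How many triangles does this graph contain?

Count: 10 vertices, 14 edges.
Vertex 5 has neighbors [4, 7, 9], degree = 3.
Handshaking lemma: 2 * 14 = 28.
A tree on 10 vertices has 9 edges. This graph has 14 edges (5 extra). Not a tree.
Number of triangles = 3.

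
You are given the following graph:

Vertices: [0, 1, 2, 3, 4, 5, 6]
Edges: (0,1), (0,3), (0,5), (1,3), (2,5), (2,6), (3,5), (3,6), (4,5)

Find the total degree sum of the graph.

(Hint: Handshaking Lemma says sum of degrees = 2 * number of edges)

Count edges: 9 edges.
By Handshaking Lemma: sum of degrees = 2 * 9 = 18.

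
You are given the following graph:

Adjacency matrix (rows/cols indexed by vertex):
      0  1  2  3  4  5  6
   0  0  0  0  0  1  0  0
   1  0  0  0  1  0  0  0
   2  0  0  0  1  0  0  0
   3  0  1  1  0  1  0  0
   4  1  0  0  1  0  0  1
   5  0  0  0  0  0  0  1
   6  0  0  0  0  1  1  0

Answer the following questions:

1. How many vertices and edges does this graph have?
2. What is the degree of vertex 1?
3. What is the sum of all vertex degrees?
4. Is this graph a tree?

Count: 7 vertices, 6 edges.
Vertex 1 has neighbors [3], degree = 1.
Handshaking lemma: 2 * 6 = 12.
A graph is a tree iff it is connected and has exactly n-1 edges. This graph is connected (all 7 vertices in one component) and has 7-1 = 6 edges. It is a tree.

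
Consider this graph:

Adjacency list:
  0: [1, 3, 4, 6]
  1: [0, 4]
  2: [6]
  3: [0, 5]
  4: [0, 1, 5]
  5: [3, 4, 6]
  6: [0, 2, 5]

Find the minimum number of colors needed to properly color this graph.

The graph has a maximum clique of size 3 (lower bound on chromatic number).
A valid 3-coloring: {0: 0, 1: 2, 2: 0, 3: 1, 4: 1, 5: 0, 6: 1}.
Chromatic number = 3.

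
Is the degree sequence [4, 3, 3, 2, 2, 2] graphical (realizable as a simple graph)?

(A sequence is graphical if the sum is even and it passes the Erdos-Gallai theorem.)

Sum of degrees = 16. Sum is even and passes Erdos-Gallai. The sequence IS graphical.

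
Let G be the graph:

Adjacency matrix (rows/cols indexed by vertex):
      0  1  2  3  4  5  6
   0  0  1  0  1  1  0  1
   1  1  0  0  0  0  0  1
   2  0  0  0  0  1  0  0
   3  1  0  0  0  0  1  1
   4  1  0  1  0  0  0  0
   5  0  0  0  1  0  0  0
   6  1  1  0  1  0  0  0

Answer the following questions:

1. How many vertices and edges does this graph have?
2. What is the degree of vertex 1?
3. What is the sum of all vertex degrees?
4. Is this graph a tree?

Count: 7 vertices, 8 edges.
Vertex 1 has neighbors [0, 6], degree = 2.
Handshaking lemma: 2 * 8 = 16.
A tree on 7 vertices has 6 edges. This graph has 8 edges (2 extra). Not a tree.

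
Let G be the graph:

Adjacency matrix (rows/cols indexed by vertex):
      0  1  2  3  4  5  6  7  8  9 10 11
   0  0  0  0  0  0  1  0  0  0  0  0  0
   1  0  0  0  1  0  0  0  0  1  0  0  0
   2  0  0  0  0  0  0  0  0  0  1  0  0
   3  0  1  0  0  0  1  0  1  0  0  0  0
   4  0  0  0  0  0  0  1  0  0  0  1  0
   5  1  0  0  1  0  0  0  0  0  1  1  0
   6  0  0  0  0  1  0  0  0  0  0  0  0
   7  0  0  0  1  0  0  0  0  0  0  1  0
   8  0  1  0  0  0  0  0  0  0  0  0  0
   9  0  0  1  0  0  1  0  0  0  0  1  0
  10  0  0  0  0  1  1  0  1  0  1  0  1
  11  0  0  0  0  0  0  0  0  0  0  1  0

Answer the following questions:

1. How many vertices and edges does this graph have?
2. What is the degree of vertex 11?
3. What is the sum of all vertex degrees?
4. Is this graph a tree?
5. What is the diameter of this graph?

Count: 12 vertices, 13 edges.
Vertex 11 has neighbors [10], degree = 1.
Handshaking lemma: 2 * 13 = 26.
A tree on 12 vertices has 11 edges. This graph has 13 edges (2 extra). Not a tree.
Diameter (longest shortest path) = 6.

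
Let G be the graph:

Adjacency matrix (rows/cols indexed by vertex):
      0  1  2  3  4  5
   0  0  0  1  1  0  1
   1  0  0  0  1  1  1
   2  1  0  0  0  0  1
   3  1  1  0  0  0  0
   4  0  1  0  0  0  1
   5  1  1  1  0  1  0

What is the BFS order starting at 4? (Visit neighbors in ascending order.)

BFS from vertex 4 (neighbors processed in ascending order):
Visit order: 4, 1, 5, 3, 0, 2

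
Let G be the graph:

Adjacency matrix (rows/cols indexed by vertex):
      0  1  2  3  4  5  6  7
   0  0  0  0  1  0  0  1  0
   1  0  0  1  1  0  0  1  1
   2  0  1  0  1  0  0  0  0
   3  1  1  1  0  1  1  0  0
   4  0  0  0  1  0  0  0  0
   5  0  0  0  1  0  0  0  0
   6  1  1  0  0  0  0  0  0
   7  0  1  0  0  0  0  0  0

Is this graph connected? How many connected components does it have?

Checking connectivity: the graph has 1 connected component(s).
All vertices are reachable from each other. The graph IS connected.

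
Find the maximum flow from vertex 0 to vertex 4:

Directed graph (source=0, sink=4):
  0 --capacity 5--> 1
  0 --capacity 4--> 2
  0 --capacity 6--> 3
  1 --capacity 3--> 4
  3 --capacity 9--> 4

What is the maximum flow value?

Computing max flow:
  Flow on (0->1): 3/5
  Flow on (0->3): 6/6
  Flow on (1->4): 3/3
  Flow on (3->4): 6/9
Maximum flow = 9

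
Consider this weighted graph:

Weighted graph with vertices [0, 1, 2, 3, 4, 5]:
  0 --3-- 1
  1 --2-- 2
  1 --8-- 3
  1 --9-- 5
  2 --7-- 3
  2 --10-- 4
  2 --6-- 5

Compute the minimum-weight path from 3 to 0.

Using Dijkstra's algorithm from vertex 3:
Shortest path: 3 -> 1 -> 0
Total weight: 8 + 3 = 11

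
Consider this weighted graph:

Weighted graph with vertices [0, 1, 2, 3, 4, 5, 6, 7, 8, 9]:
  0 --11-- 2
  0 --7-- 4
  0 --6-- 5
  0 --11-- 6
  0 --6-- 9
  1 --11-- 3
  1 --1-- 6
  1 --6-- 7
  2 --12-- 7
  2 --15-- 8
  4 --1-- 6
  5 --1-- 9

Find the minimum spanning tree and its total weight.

Applying Kruskal's algorithm (sort edges by weight, add if no cycle):
  Add (1,6) w=1
  Add (4,6) w=1
  Add (5,9) w=1
  Add (0,9) w=6
  Skip (0,5) w=6 (creates cycle)
  Add (1,7) w=6
  Add (0,4) w=7
  Skip (0,6) w=11 (creates cycle)
  Add (0,2) w=11
  Add (1,3) w=11
  Skip (2,7) w=12 (creates cycle)
  Add (2,8) w=15
MST weight = 59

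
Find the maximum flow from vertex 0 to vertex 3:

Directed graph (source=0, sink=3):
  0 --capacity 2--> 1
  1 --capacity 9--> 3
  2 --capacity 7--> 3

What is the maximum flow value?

Computing max flow:
  Flow on (0->1): 2/2
  Flow on (1->3): 2/9
Maximum flow = 2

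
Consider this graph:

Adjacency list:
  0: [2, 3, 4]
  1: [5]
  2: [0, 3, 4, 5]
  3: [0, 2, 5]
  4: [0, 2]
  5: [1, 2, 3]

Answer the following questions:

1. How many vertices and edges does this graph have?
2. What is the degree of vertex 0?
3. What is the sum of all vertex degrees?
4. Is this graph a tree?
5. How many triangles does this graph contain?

Count: 6 vertices, 8 edges.
Vertex 0 has neighbors [2, 3, 4], degree = 3.
Handshaking lemma: 2 * 8 = 16.
A tree on 6 vertices has 5 edges. This graph has 8 edges (3 extra). Not a tree.
Number of triangles = 3.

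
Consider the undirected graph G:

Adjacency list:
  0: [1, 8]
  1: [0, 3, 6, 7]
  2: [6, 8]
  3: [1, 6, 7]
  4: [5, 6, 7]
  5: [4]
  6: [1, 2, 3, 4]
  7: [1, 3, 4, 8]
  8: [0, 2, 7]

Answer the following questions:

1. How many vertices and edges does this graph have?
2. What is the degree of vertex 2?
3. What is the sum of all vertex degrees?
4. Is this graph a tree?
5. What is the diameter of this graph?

Count: 9 vertices, 13 edges.
Vertex 2 has neighbors [6, 8], degree = 2.
Handshaking lemma: 2 * 13 = 26.
A tree on 9 vertices has 8 edges. This graph has 13 edges (5 extra). Not a tree.
Diameter (longest shortest path) = 4.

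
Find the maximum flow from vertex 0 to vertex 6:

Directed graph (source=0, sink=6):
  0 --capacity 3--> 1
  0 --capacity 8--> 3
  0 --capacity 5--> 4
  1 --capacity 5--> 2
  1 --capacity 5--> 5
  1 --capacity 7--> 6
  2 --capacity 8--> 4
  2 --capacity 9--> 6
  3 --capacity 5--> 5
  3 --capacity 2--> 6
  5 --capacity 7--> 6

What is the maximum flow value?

Computing max flow:
  Flow on (0->1): 3/3
  Flow on (0->3): 7/8
  Flow on (1->6): 3/7
  Flow on (3->5): 5/5
  Flow on (3->6): 2/2
  Flow on (5->6): 5/7
Maximum flow = 10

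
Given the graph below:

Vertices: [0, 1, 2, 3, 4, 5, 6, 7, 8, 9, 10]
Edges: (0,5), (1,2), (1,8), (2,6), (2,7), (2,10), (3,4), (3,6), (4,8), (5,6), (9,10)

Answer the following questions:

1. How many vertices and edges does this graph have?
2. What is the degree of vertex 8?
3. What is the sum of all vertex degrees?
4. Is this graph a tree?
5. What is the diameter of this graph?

Count: 11 vertices, 11 edges.
Vertex 8 has neighbors [1, 4], degree = 2.
Handshaking lemma: 2 * 11 = 22.
A tree on 11 vertices has 10 edges. This graph has 11 edges (1 extra). Not a tree.
Diameter (longest shortest path) = 5.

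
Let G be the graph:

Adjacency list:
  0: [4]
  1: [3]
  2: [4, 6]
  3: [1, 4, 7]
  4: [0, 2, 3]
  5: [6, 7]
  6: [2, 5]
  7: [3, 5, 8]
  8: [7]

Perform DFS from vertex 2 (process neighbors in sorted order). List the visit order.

DFS from vertex 2 (neighbors processed in ascending order):
Visit order: 2, 4, 0, 3, 1, 7, 5, 6, 8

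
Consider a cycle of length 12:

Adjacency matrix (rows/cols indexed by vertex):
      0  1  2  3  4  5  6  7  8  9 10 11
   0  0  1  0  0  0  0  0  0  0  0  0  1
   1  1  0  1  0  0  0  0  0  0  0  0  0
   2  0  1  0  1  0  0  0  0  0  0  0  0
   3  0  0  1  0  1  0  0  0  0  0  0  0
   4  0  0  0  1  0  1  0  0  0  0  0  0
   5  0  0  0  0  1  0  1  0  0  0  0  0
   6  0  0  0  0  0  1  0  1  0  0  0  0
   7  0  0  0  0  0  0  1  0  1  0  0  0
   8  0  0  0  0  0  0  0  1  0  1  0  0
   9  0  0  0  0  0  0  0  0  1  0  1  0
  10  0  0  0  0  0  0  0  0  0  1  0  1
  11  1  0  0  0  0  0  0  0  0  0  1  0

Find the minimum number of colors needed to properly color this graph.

This is an even cycle (C_12). Even cycles are bipartite.
Chromatic number = 2.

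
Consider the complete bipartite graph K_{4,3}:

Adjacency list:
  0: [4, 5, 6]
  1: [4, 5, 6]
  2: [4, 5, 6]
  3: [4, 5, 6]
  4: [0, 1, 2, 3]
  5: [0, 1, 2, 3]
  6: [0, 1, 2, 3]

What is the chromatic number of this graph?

K_{4,3} is bipartite: vertices split into two independent sets of size 4 and 3.
Color one set 0, the other 1. No adjacent vertices share a color.
Chromatic number = 2.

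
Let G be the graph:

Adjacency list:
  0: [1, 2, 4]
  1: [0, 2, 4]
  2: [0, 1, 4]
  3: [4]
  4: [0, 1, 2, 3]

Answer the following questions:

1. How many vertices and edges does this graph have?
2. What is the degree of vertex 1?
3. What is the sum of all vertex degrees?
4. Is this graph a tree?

Count: 5 vertices, 7 edges.
Vertex 1 has neighbors [0, 2, 4], degree = 3.
Handshaking lemma: 2 * 7 = 14.
A tree on 5 vertices has 4 edges. This graph has 7 edges (3 extra). Not a tree.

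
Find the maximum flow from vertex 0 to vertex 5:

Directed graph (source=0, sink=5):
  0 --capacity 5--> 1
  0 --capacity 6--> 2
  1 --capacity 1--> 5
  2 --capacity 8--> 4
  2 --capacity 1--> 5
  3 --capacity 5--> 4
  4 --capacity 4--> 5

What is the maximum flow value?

Computing max flow:
  Flow on (0->1): 1/5
  Flow on (0->2): 5/6
  Flow on (1->5): 1/1
  Flow on (2->4): 4/8
  Flow on (2->5): 1/1
  Flow on (4->5): 4/4
Maximum flow = 6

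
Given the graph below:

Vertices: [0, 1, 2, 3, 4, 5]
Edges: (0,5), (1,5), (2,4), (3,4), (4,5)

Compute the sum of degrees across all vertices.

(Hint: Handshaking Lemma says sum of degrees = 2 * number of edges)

Count edges: 5 edges.
By Handshaking Lemma: sum of degrees = 2 * 5 = 10.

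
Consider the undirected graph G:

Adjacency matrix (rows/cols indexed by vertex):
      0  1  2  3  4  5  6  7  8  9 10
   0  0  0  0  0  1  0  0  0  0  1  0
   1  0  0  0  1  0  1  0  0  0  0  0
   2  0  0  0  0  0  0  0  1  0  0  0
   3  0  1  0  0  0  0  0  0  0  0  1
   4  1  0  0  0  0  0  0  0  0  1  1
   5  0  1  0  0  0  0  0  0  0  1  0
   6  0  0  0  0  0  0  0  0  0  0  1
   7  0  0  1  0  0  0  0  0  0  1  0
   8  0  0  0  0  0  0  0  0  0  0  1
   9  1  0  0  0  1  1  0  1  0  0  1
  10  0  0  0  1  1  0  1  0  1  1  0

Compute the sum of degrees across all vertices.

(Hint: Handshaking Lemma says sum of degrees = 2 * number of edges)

Count edges: 13 edges.
By Handshaking Lemma: sum of degrees = 2 * 13 = 26.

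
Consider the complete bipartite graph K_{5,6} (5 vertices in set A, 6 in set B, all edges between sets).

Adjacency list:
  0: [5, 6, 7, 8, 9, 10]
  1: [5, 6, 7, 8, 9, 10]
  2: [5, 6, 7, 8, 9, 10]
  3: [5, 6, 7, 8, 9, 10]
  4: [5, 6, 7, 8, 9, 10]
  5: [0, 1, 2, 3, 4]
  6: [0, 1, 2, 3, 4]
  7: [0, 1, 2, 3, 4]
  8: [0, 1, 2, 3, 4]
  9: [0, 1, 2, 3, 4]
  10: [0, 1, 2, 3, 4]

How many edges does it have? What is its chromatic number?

K_{5,6} has 5 * 6 = 30 edges.
Bipartite graphs have chromatic number 2 (color each partition differently).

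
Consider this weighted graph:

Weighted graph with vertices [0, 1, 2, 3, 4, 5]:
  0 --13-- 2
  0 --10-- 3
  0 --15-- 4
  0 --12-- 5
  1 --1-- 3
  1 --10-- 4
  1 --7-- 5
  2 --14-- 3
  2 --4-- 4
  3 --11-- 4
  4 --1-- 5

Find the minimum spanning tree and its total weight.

Applying Kruskal's algorithm (sort edges by weight, add if no cycle):
  Add (1,3) w=1
  Add (4,5) w=1
  Add (2,4) w=4
  Add (1,5) w=7
  Add (0,3) w=10
  Skip (1,4) w=10 (creates cycle)
  Skip (3,4) w=11 (creates cycle)
  Skip (0,5) w=12 (creates cycle)
  Skip (0,2) w=13 (creates cycle)
  Skip (2,3) w=14 (creates cycle)
  Skip (0,4) w=15 (creates cycle)
MST weight = 23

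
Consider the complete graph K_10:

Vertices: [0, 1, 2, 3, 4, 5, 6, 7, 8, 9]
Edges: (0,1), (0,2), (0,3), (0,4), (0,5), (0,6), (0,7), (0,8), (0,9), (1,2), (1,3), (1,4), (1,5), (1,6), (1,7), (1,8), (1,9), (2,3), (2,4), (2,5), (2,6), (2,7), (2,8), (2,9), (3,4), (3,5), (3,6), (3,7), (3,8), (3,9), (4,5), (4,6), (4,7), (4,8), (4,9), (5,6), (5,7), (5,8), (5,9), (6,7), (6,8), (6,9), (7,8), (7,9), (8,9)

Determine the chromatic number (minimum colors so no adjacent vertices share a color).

In K_10, every vertex is adjacent to every other vertex.
Each vertex needs a unique color.
Chromatic number = 10.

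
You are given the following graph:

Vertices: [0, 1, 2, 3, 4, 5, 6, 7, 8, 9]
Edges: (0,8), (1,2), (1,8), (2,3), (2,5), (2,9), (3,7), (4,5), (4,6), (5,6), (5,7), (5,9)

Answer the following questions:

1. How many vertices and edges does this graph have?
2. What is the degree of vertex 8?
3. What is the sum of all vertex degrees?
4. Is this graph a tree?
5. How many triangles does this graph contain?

Count: 10 vertices, 12 edges.
Vertex 8 has neighbors [0, 1], degree = 2.
Handshaking lemma: 2 * 12 = 24.
A tree on 10 vertices has 9 edges. This graph has 12 edges (3 extra). Not a tree.
Number of triangles = 2.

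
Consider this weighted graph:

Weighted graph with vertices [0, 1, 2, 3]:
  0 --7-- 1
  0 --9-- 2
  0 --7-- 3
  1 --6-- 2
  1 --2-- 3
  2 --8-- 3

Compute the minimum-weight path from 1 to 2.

Using Dijkstra's algorithm from vertex 1:
Shortest path: 1 -> 2
Total weight: 6 = 6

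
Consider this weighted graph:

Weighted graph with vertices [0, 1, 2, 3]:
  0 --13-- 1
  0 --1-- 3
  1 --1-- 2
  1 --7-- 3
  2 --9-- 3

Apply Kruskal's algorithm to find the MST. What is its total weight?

Applying Kruskal's algorithm (sort edges by weight, add if no cycle):
  Add (0,3) w=1
  Add (1,2) w=1
  Add (1,3) w=7
  Skip (2,3) w=9 (creates cycle)
  Skip (0,1) w=13 (creates cycle)
MST weight = 9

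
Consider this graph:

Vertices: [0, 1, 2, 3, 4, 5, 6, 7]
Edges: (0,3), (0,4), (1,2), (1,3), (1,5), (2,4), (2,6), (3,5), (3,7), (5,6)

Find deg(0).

Vertex 0 has neighbors [3, 4], so deg(0) = 2.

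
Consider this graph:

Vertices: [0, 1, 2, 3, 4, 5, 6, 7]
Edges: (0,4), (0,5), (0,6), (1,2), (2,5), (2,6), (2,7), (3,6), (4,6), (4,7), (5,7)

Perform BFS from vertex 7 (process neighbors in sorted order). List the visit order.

BFS from vertex 7 (neighbors processed in ascending order):
Visit order: 7, 2, 4, 5, 1, 6, 0, 3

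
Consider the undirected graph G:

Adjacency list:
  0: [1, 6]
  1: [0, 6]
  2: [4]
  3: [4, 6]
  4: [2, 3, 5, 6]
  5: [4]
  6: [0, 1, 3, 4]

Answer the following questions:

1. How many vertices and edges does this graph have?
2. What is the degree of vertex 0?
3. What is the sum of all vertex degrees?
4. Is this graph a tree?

Count: 7 vertices, 8 edges.
Vertex 0 has neighbors [1, 6], degree = 2.
Handshaking lemma: 2 * 8 = 16.
A tree on 7 vertices has 6 edges. This graph has 8 edges (2 extra). Not a tree.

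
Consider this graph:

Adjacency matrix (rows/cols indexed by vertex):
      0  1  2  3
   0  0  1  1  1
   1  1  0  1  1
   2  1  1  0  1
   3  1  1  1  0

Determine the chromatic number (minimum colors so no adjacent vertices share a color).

The graph has a maximum clique of size 4 (lower bound on chromatic number).
A valid 4-coloring: {0: 0, 1: 1, 2: 2, 3: 3}.
Chromatic number = 4.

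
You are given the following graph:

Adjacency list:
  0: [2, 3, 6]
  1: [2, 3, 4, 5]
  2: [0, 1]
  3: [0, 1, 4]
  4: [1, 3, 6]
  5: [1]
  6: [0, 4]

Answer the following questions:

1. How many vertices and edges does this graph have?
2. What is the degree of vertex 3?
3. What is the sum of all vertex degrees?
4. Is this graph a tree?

Count: 7 vertices, 9 edges.
Vertex 3 has neighbors [0, 1, 4], degree = 3.
Handshaking lemma: 2 * 9 = 18.
A tree on 7 vertices has 6 edges. This graph has 9 edges (3 extra). Not a tree.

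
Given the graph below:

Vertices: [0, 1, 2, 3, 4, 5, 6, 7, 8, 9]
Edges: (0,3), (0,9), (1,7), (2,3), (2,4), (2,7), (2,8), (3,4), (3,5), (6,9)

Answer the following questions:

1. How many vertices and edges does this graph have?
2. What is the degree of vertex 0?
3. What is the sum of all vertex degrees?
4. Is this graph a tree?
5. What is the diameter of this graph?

Count: 10 vertices, 10 edges.
Vertex 0 has neighbors [3, 9], degree = 2.
Handshaking lemma: 2 * 10 = 20.
A tree on 10 vertices has 9 edges. This graph has 10 edges (1 extra). Not a tree.
Diameter (longest shortest path) = 6.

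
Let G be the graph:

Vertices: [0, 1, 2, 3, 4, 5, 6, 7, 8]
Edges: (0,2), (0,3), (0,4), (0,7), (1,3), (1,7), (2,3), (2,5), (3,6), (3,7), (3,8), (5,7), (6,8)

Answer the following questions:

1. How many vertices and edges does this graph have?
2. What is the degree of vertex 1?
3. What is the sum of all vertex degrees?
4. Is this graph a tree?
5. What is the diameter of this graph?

Count: 9 vertices, 13 edges.
Vertex 1 has neighbors [3, 7], degree = 2.
Handshaking lemma: 2 * 13 = 26.
A tree on 9 vertices has 8 edges. This graph has 13 edges (5 extra). Not a tree.
Diameter (longest shortest path) = 3.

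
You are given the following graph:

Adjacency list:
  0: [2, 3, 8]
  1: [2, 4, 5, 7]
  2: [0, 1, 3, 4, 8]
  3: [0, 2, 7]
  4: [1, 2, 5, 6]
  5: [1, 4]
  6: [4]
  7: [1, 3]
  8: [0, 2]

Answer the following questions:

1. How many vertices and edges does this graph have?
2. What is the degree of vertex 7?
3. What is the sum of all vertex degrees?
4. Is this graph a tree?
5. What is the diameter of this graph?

Count: 9 vertices, 13 edges.
Vertex 7 has neighbors [1, 3], degree = 2.
Handshaking lemma: 2 * 13 = 26.
A tree on 9 vertices has 8 edges. This graph has 13 edges (5 extra). Not a tree.
Diameter (longest shortest path) = 3.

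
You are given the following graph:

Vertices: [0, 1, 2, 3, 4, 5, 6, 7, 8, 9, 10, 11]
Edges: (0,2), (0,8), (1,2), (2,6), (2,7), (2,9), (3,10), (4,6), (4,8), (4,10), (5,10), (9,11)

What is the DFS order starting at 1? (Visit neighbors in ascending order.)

DFS from vertex 1 (neighbors processed in ascending order):
Visit order: 1, 2, 0, 8, 4, 6, 10, 3, 5, 7, 9, 11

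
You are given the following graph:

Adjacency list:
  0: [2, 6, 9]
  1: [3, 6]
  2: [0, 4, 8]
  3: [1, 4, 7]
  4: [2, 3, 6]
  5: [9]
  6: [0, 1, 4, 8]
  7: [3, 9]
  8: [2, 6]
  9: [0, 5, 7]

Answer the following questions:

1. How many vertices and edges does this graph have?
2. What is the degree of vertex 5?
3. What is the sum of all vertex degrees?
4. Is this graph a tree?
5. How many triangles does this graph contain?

Count: 10 vertices, 13 edges.
Vertex 5 has neighbors [9], degree = 1.
Handshaking lemma: 2 * 13 = 26.
A tree on 10 vertices has 9 edges. This graph has 13 edges (4 extra). Not a tree.
Number of triangles = 0.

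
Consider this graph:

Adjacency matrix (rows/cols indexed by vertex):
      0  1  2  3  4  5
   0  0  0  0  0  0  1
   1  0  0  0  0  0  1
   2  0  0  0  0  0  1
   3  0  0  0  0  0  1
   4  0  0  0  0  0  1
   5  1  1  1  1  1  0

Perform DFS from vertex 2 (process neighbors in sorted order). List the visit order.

DFS from vertex 2 (neighbors processed in ascending order):
Visit order: 2, 5, 0, 1, 3, 4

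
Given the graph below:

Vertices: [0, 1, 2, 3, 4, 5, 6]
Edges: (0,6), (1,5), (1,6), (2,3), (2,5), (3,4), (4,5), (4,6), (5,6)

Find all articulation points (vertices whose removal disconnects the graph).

An articulation point is a vertex whose removal disconnects the graph.
Articulation points: [6]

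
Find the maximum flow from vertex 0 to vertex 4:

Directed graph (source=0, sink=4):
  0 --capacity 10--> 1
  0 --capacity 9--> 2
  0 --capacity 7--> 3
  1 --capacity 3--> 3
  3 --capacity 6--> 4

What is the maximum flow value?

Computing max flow:
  Flow on (0->1): 3/10
  Flow on (0->3): 3/7
  Flow on (1->3): 3/3
  Flow on (3->4): 6/6
Maximum flow = 6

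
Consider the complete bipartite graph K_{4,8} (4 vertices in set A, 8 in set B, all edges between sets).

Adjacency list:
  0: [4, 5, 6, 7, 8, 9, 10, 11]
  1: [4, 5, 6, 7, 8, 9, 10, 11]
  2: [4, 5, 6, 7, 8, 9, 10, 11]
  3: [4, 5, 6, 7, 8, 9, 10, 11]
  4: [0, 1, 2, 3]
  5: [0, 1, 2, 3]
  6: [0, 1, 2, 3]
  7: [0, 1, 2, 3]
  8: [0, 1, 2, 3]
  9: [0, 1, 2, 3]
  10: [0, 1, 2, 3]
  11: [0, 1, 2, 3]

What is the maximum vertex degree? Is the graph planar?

Set-A vertices have degree 8; set-B vertices have degree 4. Maximum degree = max(4,8) = 8.
K_{4,8} contains K_{3,3} as a subgraph (since both sides have >= 3 vertices); by Kuratowski's theorem it is not planar.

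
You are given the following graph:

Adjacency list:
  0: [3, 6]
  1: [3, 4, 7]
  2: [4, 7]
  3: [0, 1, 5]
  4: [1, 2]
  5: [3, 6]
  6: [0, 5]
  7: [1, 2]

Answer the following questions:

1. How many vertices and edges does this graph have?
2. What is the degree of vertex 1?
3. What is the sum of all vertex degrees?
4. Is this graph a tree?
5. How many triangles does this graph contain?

Count: 8 vertices, 9 edges.
Vertex 1 has neighbors [3, 4, 7], degree = 3.
Handshaking lemma: 2 * 9 = 18.
A tree on 8 vertices has 7 edges. This graph has 9 edges (2 extra). Not a tree.
Number of triangles = 0.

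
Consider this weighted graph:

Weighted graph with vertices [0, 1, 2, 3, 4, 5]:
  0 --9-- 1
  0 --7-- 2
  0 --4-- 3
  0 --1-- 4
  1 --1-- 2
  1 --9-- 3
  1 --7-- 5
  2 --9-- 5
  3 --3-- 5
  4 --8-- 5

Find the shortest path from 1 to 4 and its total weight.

Using Dijkstra's algorithm from vertex 1:
Shortest path: 1 -> 2 -> 0 -> 4
Total weight: 1 + 7 + 1 = 9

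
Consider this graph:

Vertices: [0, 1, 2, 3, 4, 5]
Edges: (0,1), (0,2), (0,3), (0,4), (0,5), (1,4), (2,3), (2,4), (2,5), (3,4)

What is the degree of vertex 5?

Vertex 5 has neighbors [0, 2], so deg(5) = 2.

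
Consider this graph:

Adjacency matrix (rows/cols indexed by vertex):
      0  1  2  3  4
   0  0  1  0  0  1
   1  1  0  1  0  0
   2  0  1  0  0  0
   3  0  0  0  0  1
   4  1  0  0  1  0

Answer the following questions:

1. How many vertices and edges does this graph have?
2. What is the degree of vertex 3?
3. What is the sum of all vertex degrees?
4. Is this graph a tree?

Count: 5 vertices, 4 edges.
Vertex 3 has neighbors [4], degree = 1.
Handshaking lemma: 2 * 4 = 8.
A graph is a tree iff it is connected and has exactly n-1 edges. This graph is connected (all 5 vertices in one component) and has 5-1 = 4 edges. It is a tree.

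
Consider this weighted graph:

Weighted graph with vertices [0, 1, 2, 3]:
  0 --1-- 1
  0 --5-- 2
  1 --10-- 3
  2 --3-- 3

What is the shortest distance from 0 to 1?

Using Dijkstra's algorithm from vertex 0:
Shortest path: 0 -> 1
Total weight: 1 = 1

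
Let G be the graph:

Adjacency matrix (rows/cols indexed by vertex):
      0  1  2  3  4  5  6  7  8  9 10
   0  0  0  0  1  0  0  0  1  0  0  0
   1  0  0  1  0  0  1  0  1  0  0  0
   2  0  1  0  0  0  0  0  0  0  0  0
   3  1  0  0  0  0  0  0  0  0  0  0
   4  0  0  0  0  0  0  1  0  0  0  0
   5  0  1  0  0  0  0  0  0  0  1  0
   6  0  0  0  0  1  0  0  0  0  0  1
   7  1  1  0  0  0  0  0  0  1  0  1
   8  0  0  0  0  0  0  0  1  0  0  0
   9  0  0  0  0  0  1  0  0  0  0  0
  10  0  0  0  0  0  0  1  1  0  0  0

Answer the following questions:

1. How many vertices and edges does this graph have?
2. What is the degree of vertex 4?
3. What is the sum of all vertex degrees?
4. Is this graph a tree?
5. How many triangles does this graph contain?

Count: 11 vertices, 10 edges.
Vertex 4 has neighbors [6], degree = 1.
Handshaking lemma: 2 * 10 = 20.
A graph is a tree iff it is connected and has exactly n-1 edges. This graph is connected (all 11 vertices in one component) and has 11-1 = 10 edges. It is a tree.
Number of triangles = 0.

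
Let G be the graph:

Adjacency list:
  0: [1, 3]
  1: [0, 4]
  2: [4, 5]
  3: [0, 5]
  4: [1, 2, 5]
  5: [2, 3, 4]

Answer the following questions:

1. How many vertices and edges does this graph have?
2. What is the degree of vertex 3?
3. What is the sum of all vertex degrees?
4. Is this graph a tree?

Count: 6 vertices, 7 edges.
Vertex 3 has neighbors [0, 5], degree = 2.
Handshaking lemma: 2 * 7 = 14.
A tree on 6 vertices has 5 edges. This graph has 7 edges (2 extra). Not a tree.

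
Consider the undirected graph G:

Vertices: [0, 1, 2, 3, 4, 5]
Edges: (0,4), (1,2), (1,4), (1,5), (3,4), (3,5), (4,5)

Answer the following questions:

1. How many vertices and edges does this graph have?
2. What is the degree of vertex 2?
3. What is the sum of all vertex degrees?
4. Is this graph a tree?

Count: 6 vertices, 7 edges.
Vertex 2 has neighbors [1], degree = 1.
Handshaking lemma: 2 * 7 = 14.
A tree on 6 vertices has 5 edges. This graph has 7 edges (2 extra). Not a tree.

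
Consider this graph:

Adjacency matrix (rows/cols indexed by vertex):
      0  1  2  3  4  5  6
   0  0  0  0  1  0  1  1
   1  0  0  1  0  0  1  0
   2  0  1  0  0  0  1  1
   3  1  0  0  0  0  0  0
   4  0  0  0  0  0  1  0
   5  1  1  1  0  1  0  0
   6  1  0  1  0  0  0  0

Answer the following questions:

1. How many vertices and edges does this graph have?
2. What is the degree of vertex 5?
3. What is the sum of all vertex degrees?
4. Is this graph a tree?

Count: 7 vertices, 8 edges.
Vertex 5 has neighbors [0, 1, 2, 4], degree = 4.
Handshaking lemma: 2 * 8 = 16.
A tree on 7 vertices has 6 edges. This graph has 8 edges (2 extra). Not a tree.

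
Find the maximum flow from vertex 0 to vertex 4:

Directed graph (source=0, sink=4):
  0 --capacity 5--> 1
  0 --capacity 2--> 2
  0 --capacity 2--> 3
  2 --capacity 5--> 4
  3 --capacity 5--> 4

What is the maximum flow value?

Computing max flow:
  Flow on (0->2): 2/2
  Flow on (0->3): 2/2
  Flow on (2->4): 2/5
  Flow on (3->4): 2/5
Maximum flow = 4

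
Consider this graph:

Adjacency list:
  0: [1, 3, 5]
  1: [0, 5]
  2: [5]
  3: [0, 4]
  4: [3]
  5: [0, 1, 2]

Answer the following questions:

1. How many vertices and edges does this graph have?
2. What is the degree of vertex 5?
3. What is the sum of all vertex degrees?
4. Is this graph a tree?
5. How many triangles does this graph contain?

Count: 6 vertices, 6 edges.
Vertex 5 has neighbors [0, 1, 2], degree = 3.
Handshaking lemma: 2 * 6 = 12.
A tree on 6 vertices has 5 edges. This graph has 6 edges (1 extra). Not a tree.
Number of triangles = 1.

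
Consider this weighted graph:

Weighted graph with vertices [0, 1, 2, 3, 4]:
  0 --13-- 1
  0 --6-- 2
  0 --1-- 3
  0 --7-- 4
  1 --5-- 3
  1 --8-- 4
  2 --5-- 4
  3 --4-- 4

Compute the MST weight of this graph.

Applying Kruskal's algorithm (sort edges by weight, add if no cycle):
  Add (0,3) w=1
  Add (3,4) w=4
  Add (1,3) w=5
  Add (2,4) w=5
  Skip (0,2) w=6 (creates cycle)
  Skip (0,4) w=7 (creates cycle)
  Skip (1,4) w=8 (creates cycle)
  Skip (0,1) w=13 (creates cycle)
MST weight = 15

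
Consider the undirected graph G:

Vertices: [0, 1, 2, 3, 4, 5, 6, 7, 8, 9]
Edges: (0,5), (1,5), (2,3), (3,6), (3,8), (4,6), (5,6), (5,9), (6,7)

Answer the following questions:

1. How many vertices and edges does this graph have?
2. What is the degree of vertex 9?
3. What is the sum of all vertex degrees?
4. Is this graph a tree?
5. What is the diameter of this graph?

Count: 10 vertices, 9 edges.
Vertex 9 has neighbors [5], degree = 1.
Handshaking lemma: 2 * 9 = 18.
A graph is a tree iff it is connected and has exactly n-1 edges. This graph is connected (all 10 vertices in one component) and has 10-1 = 9 edges. It is a tree.
Diameter (longest shortest path) = 4.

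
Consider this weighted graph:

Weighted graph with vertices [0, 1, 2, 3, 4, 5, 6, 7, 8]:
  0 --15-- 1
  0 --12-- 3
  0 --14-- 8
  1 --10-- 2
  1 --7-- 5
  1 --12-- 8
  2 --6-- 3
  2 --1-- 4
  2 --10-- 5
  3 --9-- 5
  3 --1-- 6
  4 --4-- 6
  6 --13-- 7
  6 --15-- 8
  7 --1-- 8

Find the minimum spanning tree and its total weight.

Applying Kruskal's algorithm (sort edges by weight, add if no cycle):
  Add (2,4) w=1
  Add (3,6) w=1
  Add (7,8) w=1
  Add (4,6) w=4
  Skip (2,3) w=6 (creates cycle)
  Add (1,5) w=7
  Add (3,5) w=9
  Skip (1,2) w=10 (creates cycle)
  Skip (2,5) w=10 (creates cycle)
  Add (0,3) w=12
  Add (1,8) w=12
  Skip (6,7) w=13 (creates cycle)
  Skip (0,8) w=14 (creates cycle)
  Skip (0,1) w=15 (creates cycle)
  Skip (6,8) w=15 (creates cycle)
MST weight = 47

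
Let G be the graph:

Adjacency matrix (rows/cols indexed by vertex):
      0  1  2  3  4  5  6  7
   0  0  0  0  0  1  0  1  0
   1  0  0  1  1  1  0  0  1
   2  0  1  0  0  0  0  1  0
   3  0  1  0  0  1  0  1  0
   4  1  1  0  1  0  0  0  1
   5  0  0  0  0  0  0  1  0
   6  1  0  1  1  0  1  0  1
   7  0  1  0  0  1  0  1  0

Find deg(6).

Vertex 6 has neighbors [0, 2, 3, 5, 7], so deg(6) = 5.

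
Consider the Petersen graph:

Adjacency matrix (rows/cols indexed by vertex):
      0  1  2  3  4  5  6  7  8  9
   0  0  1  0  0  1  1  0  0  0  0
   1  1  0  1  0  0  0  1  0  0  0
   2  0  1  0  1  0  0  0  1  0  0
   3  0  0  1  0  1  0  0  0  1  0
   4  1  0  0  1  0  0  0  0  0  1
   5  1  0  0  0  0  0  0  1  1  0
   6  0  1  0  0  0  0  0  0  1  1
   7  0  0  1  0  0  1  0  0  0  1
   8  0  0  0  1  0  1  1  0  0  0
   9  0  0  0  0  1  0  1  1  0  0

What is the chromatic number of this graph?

The Petersen graph contains odd cycles (e.g. the outer 5-cycle), so chi >= 3.
A proper 3-coloring exists (it is a well-known 3-chromatic graph).
Chromatic number = 3.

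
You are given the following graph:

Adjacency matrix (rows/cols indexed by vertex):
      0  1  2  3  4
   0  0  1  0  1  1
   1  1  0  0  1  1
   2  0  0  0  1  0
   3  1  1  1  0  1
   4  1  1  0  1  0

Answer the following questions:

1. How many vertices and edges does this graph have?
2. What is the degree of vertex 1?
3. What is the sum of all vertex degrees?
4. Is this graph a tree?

Count: 5 vertices, 7 edges.
Vertex 1 has neighbors [0, 3, 4], degree = 3.
Handshaking lemma: 2 * 7 = 14.
A tree on 5 vertices has 4 edges. This graph has 7 edges (3 extra). Not a tree.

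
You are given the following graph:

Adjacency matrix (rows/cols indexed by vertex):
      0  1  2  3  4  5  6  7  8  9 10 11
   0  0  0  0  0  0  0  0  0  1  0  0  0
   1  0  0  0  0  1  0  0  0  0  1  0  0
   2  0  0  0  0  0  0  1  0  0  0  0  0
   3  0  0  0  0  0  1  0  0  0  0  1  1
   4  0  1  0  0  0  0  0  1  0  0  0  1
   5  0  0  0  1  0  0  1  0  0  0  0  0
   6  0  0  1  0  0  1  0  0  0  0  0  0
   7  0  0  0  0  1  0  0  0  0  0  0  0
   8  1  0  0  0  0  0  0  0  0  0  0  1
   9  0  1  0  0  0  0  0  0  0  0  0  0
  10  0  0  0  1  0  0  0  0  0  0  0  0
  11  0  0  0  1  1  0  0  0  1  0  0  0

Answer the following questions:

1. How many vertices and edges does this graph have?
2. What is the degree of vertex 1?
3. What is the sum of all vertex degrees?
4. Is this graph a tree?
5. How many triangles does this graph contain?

Count: 12 vertices, 11 edges.
Vertex 1 has neighbors [4, 9], degree = 2.
Handshaking lemma: 2 * 11 = 22.
A graph is a tree iff it is connected and has exactly n-1 edges. This graph is connected (all 12 vertices in one component) and has 12-1 = 11 edges. It is a tree.
Number of triangles = 0.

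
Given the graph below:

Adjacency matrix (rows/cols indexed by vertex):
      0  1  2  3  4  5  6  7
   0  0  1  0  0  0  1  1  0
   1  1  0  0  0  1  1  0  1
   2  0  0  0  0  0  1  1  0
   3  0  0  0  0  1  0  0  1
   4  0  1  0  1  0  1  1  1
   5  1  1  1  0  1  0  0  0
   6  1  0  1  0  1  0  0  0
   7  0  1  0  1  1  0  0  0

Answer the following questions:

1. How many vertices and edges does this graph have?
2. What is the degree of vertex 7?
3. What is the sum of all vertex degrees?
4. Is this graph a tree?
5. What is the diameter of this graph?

Count: 8 vertices, 13 edges.
Vertex 7 has neighbors [1, 3, 4], degree = 3.
Handshaking lemma: 2 * 13 = 26.
A tree on 8 vertices has 7 edges. This graph has 13 edges (6 extra). Not a tree.
Diameter (longest shortest path) = 3.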